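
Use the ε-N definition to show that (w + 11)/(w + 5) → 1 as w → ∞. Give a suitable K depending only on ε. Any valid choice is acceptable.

Suppose ε > 0. We seek K > 0 such that w > K implies |(w + 11)/(w + 5) − 1| < ε.
(w + 11)/(w + 5) − 1 = ((w + 11) − (w + 5)) / ((w + 5)) = 6/((w + 5)).
For w > 0 we have w + 5 > w, so |(w + 11)/(w + 5) − 1| = 6/((w + 5)) < 6/(w) = 6/w.
Thus |(w + 11)/(w + 5) − 1| < ε whenever w > 6/ε.
Take K = 6/ε. If w > K then |(w + 11)/(w + 5) − 1| < 6/w < ε.

K = 6/ε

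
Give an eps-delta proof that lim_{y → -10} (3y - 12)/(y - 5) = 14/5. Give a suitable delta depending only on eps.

Fix eps > 0. We want delta > 0 with 0 < |y + 10| < delta ⇒ |(3y - 12)/(y - 5) − (14/5)| < eps.
Combining over a common denominator, (3y - 12)/(y - 5) − (14/5) = [(3y - 12)·(-15) − (-42)·(y - 5)] / [(-15)·(y - 5)] = -3(y + 10) / ((-15)(y - 5)).
So |(3y - 12)/(y - 5) − (14/5)| = 3|y + 10| / (15·|y − 5|).
Require delta ≤ 15/2, so |y − 5| ≥ |-15| − |y + 10| > 15 − 15/2 = 15/2.
Hence |(3y - 12)/(y - 5) − (14/5)| < 3|y + 10|/(15·(15/2)) = (2/75)|y + 10|, which is < eps once |y + 10| < (75/2)eps.
Take delta = min(15/2, (75/2)eps). Then 0 < |y + 10| < delta forces both bounds, so |(3y - 12)/(y - 5) − (14/5)| < eps.

delta = min(15/2, (75/2)eps)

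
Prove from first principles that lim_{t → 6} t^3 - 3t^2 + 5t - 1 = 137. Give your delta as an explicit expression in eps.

Let eps > 0 be given. We want delta > 0 such that 0 < |t − 6| < delta implies |(t^3 - 3t^2 + 5t - 1) − 137| < eps.
(t^3 - 3t^2 + 5t - 1) − 137 = t^3 - 3t^2 + 5t - 138 = (t − 6)(t^2 + 3t + 23).
So |(t^3 - 3t^2 + 5t - 1) − 137| = |t − 6|·|t^2 + 3t + 23|.
Assume first that |t − 6| < 1, so |t| < 7. Then |t^2 + 3t + 23| ≤ 7^2 + 3·7 + 23 = 93.
Hence |(t^3 - 3t^2 + 5t - 1) − 137| ≤ 93|t − 6| < eps provided |t − 6| < eps/93.
Take delta = min(1, eps/93). Then 0 < |t − 6| < delta gives both |t − 6| < 1 and |t − 6| < eps/93, so |(t^3 - 3t^2 + 5t - 1) − 137| < eps.

delta = min(1, eps/93)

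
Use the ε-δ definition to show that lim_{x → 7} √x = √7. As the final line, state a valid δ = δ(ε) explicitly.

δ = min(7, √7·ε)

Let ε > 0 be given. We want δ > 0 such that 0 < |x − 7| < δ implies |√x − √7| < ε.
Multiplying by the conjugate, |√x − √7| = |x − 7|/(√x + √7).
Restrict δ ≤ 7 so that |x − 7| < 7 forces x > 0, and then √x + √7 > √7.
Hence |√x − √7| < |x − 7|/√7, which is < ε once |x − 7| < √7·ε.
Take δ = min(7, √7·ε). If 0 < |x − 7| < δ then x > 0 and |√x − √7| < |x − 7|/√7 < ε.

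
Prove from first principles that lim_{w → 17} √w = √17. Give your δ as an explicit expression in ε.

Suppose ε > 0. We want δ > 0 such that 0 < |w − 17| < δ implies |√w − √17| < ε.
Rationalise: √w − √17 = (w − 17)/(√w + √17), so |√w − √17| = |w − 17|/(√w + √17).
Restrict δ ≤ 17 so that |w − 17| < 17 forces w > 0, and then √w + √17 > √17.
Hence |√w − √17| < |w − 17|/√17, which is < ε once |w − 17| < √17·ε.
Take δ = min(17, √17·ε). If 0 < |w − 17| < δ then w > 0 and |√w − √17| < |w − 17|/√17 < ε.

δ = min(17, √17·ε)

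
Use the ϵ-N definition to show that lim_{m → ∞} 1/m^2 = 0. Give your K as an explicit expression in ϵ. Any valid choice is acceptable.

K = (1/ϵ)^{1/2}

Fix ϵ > 0. For m ≥ 1, |1/m^2 − 0| = 1/m^2.
1/m^2 < ϵ ⇔ m^2 > 1/ϵ ⇔ m > (1/ϵ)^{1/2}.
Take K = (1/ϵ)^{1/2}. Then m > K implies 1/m^2 < ϵ.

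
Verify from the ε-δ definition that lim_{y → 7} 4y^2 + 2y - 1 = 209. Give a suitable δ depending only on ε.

Let ε > 0. We want δ > 0 such that 0 < |y − 7| < δ implies |(4y^2 + 2y - 1) − 209| < ε.
(4y^2 + 2y - 1) − 209 = 4y^2 + 2y - 210 = (y − 7)(4y + 30).
So |(4y^2 + 2y - 1) − 209| = |y − 7|·|4y + 30|.
Assume first that |y − 7| < 1, so |y| < 8. Then |4y + 30| ≤ 4·8 + 30 = 62.
Hence |(4y^2 + 2y - 1) − 209| ≤ 62|y − 7| < ε provided |y − 7| < ε/62.
Take δ = min(1, ε/62). Then 0 < |y − 7| < δ gives both |y − 7| < 1 and |y − 7| < ε/62, so |(4y^2 + 2y - 1) − 209| < ε.

δ = min(1, ε/62)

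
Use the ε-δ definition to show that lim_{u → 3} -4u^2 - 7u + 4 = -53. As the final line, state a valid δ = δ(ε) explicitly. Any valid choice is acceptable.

Fix ε > 0. We want δ > 0 such that 0 < |u − 3| < δ implies |(-4u^2 - 7u + 4) + 53| < ε.
(-4u^2 - 7u + 4) + 53 = -4u^2 - 7u + 57 = (u − 3)(-4u - 19).
So |(-4u^2 - 7u + 4) + 53| = |u − 3|·|-4u - 19|.
Assume first that |u − 3| < 1, so |u| < 4. Then |-4u - 19| ≤ 4·4 + 19 = 35.
Hence |(-4u^2 - 7u + 4) + 53| ≤ 35|u − 3| < ε provided |u − 3| < ε/35.
Choosing δ = min(1, ε/35) ensures both conditions, hence |(-4u^2 - 7u + 4) + 53| < ε.

δ = min(1, ε/35)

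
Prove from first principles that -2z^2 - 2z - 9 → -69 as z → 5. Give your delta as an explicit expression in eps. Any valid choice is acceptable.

delta = min(1, eps/24)

Fix eps > 0. We want delta > 0 such that 0 < |z − 5| < delta implies |(-2z^2 - 2z - 9) + 69| < eps.
(-2z^2 - 2z - 9) + 69 = -2z^2 - 2z + 60 = (z − 5)(-2z - 12).
So |(-2z^2 - 2z - 9) + 69| = |z − 5|·|-2z - 12|.
Require delta ≤ 1. Then |z − 5| < 1 gives |z| < 6, and by the triangle inequality |-2z - 12| ≤ 2·6 + 12 = 24.
Hence |(-2z^2 - 2z - 9) + 69| ≤ 24|z − 5| < eps provided |z − 5| < eps/24.
Choosing delta = min(1, eps/24) ensures both conditions, hence |(-2z^2 - 2z - 9) + 69| < eps.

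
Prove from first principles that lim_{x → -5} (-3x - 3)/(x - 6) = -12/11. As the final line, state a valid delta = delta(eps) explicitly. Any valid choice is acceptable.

delta = min(11/2, (121/42)eps)

Let eps > 0. We want delta > 0 with 0 < |x + 5| < delta ⇒ |(-3x - 3)/(x - 6) + 12/11| < eps.
Combining over a common denominator, (-3x - 3)/(x - 6) + 12/11 = [(-3x - 3)·(-11) − 12·(x - 6)] / [(-11)·(x - 6)] = 21(x + 5) / ((-11)(x - 6)).
So |(-3x - 3)/(x - 6) + 12/11| = 21|x + 5| / (11·|x − 6|).
Require delta ≤ 11/2, so |x − 6| ≥ |-11| − |x + 5| > 11 − 11/2 = 11/2.
Hence |(-3x - 3)/(x - 6) + 12/11| < 21|x + 5|/(11·(11/2)) = (42/121)|x + 5|, which is < eps once |x + 5| < (121/42)eps.
Take delta = min(11/2, (121/42)eps). Then 0 < |x + 5| < delta forces both bounds, so |(-3x - 3)/(x - 6) + 12/11| < eps.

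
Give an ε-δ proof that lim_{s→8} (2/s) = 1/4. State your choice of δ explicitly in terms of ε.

δ = min(4, 16ε)

Let ε > 0. We seek δ > 0 such that 0 < |s − 8| < δ implies |2/s − (1/4)| < ε.
|2/s − (1/4)| = 2·|8 − s|/(8·|s|) = 2|s − 8|/(8|s|).
Require δ ≤ 4 so that |s| > 8 − 4 = 4, hence 8|s| > 32.
Then |2/s − (1/4)| < 2|s − 8|/32, which is < ε when |s − 8| < 16ε.
Take δ = min(4, 16ε). Then 0 < |s − 8| < δ gives both |s − 8| < 4 and |s − 8| < 16ε, so |2/s − (1/4)| < ε.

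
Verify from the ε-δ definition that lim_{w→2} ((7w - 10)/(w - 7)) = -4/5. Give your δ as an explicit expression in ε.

Let ε > 0 be given. We want δ > 0 with 0 < |w − 2| < δ ⇒ |(7w - 10)/(w - 7) + 4/5| < ε.
Combining over a common denominator, (7w - 10)/(w - 7) + 4/5 = [(7w - 10)·(-5) − 4·(w - 7)] / [(-5)·(w - 7)] = -39(w − 2) / ((-5)(w - 7)).
So |(7w - 10)/(w - 7) + 4/5| = 39|w − 2| / (5·|w − 7|).
Restrict δ ≤ 5/2. Then |w − 2| < 5/2 gives |w − 7| = |(w − 2) + (-5)| ≥ 5 − 5/2 = 5/2.
Hence |(7w - 10)/(w - 7) + 4/5| < 39|w − 2|/(5·(5/2)) = (78/25)|w − 2|, which is < ε once |w − 2| < (25/78)ε.
Take δ = min(5/2, (25/78)ε). Then 0 < |w − 2| < δ forces both bounds, so |(7w - 10)/(w - 7) + 4/5| < ε.

δ = min(5/2, (25/78)ε)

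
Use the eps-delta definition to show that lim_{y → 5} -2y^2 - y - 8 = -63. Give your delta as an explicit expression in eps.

Suppose eps > 0. We want delta > 0 such that 0 < |y − 5| < delta implies |(-2y^2 - y - 8) + 63| < eps.
(-2y^2 - y - 8) + 63 = -2y^2 - y + 55 = (y − 5)(-2y - 11).
So |(-2y^2 - y - 8) + 63| = |y − 5|·|-2y - 11|.
Require delta ≤ 1. Then |y − 5| < 1 gives |y| < 6, and by the triangle inequality |-2y - 11| ≤ 2·6 + 11 = 23.
Hence |(-2y^2 - y - 8) + 63| ≤ 23|y − 5| < eps provided |y − 5| < eps/23.
Choosing delta = min(1, eps/23) ensures both conditions, hence |(-2y^2 - y - 8) + 63| < eps.

delta = min(1, eps/23)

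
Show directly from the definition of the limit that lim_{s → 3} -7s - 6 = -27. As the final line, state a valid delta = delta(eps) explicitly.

Suppose eps > 0. We need delta > 0 so that 0 < |s − 3| < delta implies |(-7s - 6) + 27| < eps.
Since (-7s - 6) + 27 = -7(s − 3), we have |(-7s - 6) + 27| = 7|s − 3|.
Thus it suffices that |s − 3| < eps/7.
Take delta = eps/7. If 0 < |s − 3| < delta then |(-7s - 6) + 27| = 7|s − 3| < 7·(eps/7) = eps.

delta = eps/7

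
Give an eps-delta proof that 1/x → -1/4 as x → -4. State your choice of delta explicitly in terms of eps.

Fix eps > 0. We seek delta > 0 such that 0 < |x + 4| < delta implies |1/x + 1/4| < eps.
|1/x + 1/4| = |-4 − x|/(4·|x|) = |x + 4|/(4|x|).
Restrict delta ≤ 2. Then |x + 4| < 2 gives |x| > 2, so 4|x| > 8.
Then |1/x + 1/4| < |x + 4|/8, which is < eps when |x + 4| < 8eps.
Take delta = min(2, 8eps). Then 0 < |x + 4| < delta gives both |x + 4| < 2 and |x + 4| < 8eps, so |1/x + 1/4| < eps.

delta = min(2, 8eps)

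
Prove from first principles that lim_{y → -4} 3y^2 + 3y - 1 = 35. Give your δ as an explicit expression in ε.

Let ε > 0 be given. We want δ > 0 such that 0 < |y + 4| < δ implies |(3y^2 + 3y - 1) − 35| < ε.
(3y^2 + 3y - 1) − 35 = 3y^2 + 3y - 36 = (y + 4)(3y - 9).
So |(3y^2 + 3y - 1) − 35| = |y + 4|·|3y - 9|.
Require δ ≤ 2. Then |y + 4| < 2 gives |y| < 6, and by the triangle inequality |3y - 9| ≤ 3·6 + 9 = 27.
Hence |(3y^2 + 3y - 1) − 35| ≤ 27|y + 4| < ε provided |y + 4| < ε/27.
Choosing δ = min(2, ε/27) ensures both conditions, hence |(3y^2 + 3y - 1) − 35| < ε.

δ = min(2, ε/27)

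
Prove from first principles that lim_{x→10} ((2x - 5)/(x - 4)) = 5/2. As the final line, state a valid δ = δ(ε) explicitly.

δ = min(3, 6ε)

Suppose ε > 0. We want δ > 0 with 0 < |x − 10| < δ ⇒ |(2x - 5)/(x - 4) − (5/2)| < ε.
Combining over a common denominator, (2x - 5)/(x - 4) − (5/2) = [(2x - 5)·6 − 15·(x - 4)] / [6·(x - 4)] = -3(x − 10) / (6(x - 4)).
So |(2x - 5)/(x - 4) − (5/2)| = 3|x − 10| / (6·|x − 4|).
Restrict δ ≤ 3. Then |x − 10| < 3 gives |x − 4| = |(x − 10) + 6| ≥ 6 − 3 = 3.
Hence |(2x - 5)/(x - 4) − (5/2)| < 3|x − 10|/(6·3) = (1/6)|x − 10|, which is < ε once |x − 10| < 6ε.
Take δ = min(3, 6ε). Then 0 < |x − 10| < δ forces both bounds, so |(2x - 5)/(x - 4) − (5/2)| < ε.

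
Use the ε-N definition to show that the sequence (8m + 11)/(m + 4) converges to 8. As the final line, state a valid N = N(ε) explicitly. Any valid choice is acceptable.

Suppose ε > 0. For m ≥ 1, |(8m + 11)/(m + 4) − 8| = |-21|/((m + 4)) = 21/((m + 4)).
Since m + 4 ≥ m for m ≥ 1, this is ≤ 21/(m) = 21/m.
So |(8m + 11)/(m + 4) − 8| < ε whenever m > 21/ε.
Take N = 21/ε. If m > N then |(8m + 11)/(m + 4) − 8| ≤ 21/m < ε.

N = 21/ε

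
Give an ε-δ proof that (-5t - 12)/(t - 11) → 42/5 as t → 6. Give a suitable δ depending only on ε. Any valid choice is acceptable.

Fix ε > 0. We want δ > 0 with 0 < |t − 6| < δ ⇒ |(-5t - 12)/(t - 11) − (42/5)| < ε.
Combining over a common denominator, (-5t - 12)/(t - 11) − (42/5) = [(-5t - 12)·(-5) − (-42)·(t - 11)] / [(-5)·(t - 11)] = 67(t − 6) / ((-5)(t - 11)).
So |(-5t - 12)/(t - 11) − (42/5)| = 67|t − 6| / (5·|t − 11|).
Restrict δ ≤ 5/2. Then |t − 6| < 5/2 gives |t − 11| = |(t − 6) + (-5)| ≥ 5 − 5/2 = 5/2.
Hence |(-5t - 12)/(t - 11) − (42/5)| < 67|t − 6|/(5·(5/2)) = (134/25)|t − 6|, which is < ε once |t − 6| < (25/134)ε.
Take δ = min(5/2, (25/134)ε). Then 0 < |t − 6| < δ forces both bounds, so |(-5t - 12)/(t - 11) − (42/5)| < ε.

δ = min(5/2, (25/134)ε)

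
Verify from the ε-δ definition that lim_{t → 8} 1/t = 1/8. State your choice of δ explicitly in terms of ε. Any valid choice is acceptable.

δ = min(4, 32ε)

Suppose ε > 0. We seek δ > 0 such that 0 < |t − 8| < δ implies |1/t − (1/8)| < ε.
|1/t − (1/8)| = |8 − t|/(8·|t|) = |t − 8|/(8|t|).
Require δ ≤ 4 so that |t| > 8 − 4 = 4, hence 8|t| > 32.
Then |1/t − (1/8)| < |t − 8|/32, which is < ε when |t − 8| < 32ε.
Take δ = min(4, 32ε). Then 0 < |t − 8| < δ gives both |t − 8| < 4 and |t − 8| < 32ε, so |1/t − (1/8)| < ε.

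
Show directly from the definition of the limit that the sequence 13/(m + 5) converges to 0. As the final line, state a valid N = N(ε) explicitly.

N = 13/ε

Fix ε > 0. For m ≥ 1, |13/(m + 5) − 0| = 13/(m + 5) ≤ 13/m.
We need 13/m < ε, i.e. m > 13/ε.
Take N = 13/ε. If m > N then |13/(m + 5)| ≤ 13/m < ε.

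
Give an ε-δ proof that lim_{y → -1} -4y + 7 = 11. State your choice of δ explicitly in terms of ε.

δ = ε/4

Let ε > 0 be given. We need δ > 0 so that 0 < |y + 1| < δ implies |(-4y + 7) − 11| < ε.
|(-4y + 7) − 11| = |-4y - 4| = 4|y + 1|.
So 4|y + 1| < ε exactly when |y + 1| < ε/4.
Choosing δ = ε/4 gives |(-4y + 7) − 11| = 4|y + 1| < ε whenever |y + 1| < δ.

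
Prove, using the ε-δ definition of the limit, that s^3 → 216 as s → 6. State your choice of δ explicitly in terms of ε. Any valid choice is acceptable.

δ = min(2, ε/148)

Let ε > 0. We seek δ > 0 with 0 < |s − 6| < δ ⇒ |s^3 − 216| < ε.
Factor: s^3 − 216 = (s − 6)(s^2 + 6s + 36), so |s^3 − 216| = |s − 6|·|s^2 + 6s + 36|.
Restrict δ ≤ 2. Then |s − 6| < 2 gives |s| < 8, so by the triangle inequality |s^2 + 6s + 36| ≤ 8^2 + 6·8 + 36 = 148.
Hence |s^3 − 216| ≤ 148|s − 6|, which is < ε once |s − 6| < ε/148.
Take δ = min(2, ε/148). If 0 < |s − 6| < δ then both bounds hold and |s^3 − 216| ≤ 148|s − 6| < 148·(ε/148) = ε.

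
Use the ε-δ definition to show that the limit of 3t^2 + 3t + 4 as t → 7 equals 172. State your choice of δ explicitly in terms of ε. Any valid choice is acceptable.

δ = min(2, ε/51)

Let ε > 0. We want δ > 0 such that 0 < |t − 7| < δ implies |(3t^2 + 3t + 4) − 172| < ε.
(3t^2 + 3t + 4) − 172 = 3t^2 + 3t - 168 = (t − 7)(3t + 24).
So |(3t^2 + 3t + 4) − 172| = |t − 7|·|3t + 24|.
Assume first that |t − 7| < 2, so |t| < 9. Then |3t + 24| ≤ 3·9 + 24 = 51.
Hence |(3t^2 + 3t + 4) − 172| ≤ 51|t − 7| < ε provided |t − 7| < ε/51.
Choosing δ = min(2, ε/51) ensures both conditions, hence |(3t^2 + 3t + 4) − 172| < ε.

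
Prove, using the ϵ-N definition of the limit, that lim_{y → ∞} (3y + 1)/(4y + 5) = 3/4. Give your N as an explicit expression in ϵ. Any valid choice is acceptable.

N = (11/16)/ϵ

Fix ϵ > 0. We seek N > 0 such that y > N implies |(3y + 1)/(4y + 5) − (3/4)| < ϵ.
(3y + 1)/(4y + 5) − (3/4) = (4(3y + 1) − 3(4y + 5)) / (4(4y + 5)) = -11/(4(4y + 5)).
For y > 0 we have 4y + 5 > 4y, so |(3y + 1)/(4y + 5) − (3/4)| = 11/(4(4y + 5)) < 11/(4·4y) = (11/16)/y.
Thus |(3y + 1)/(4y + 5) − (3/4)| < ϵ whenever y > (11/16)/ϵ.
Take N = (11/16)/ϵ. If y > N then |(3y + 1)/(4y + 5) − (3/4)| < (11/16)/y < ϵ.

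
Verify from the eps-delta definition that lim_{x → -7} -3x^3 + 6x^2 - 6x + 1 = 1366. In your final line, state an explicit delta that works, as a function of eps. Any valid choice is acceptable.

delta = min(1, eps/603)

Let eps > 0. We want delta > 0 such that 0 < |x + 7| < delta implies |(-3x^3 + 6x^2 - 6x + 1) − 1366| < eps.
(-3x^3 + 6x^2 - 6x + 1) − 1366 = -3x^3 + 6x^2 - 6x - 1365 = (x + 7)(-3x^2 + 27x - 195).
So |(-3x^3 + 6x^2 - 6x + 1) − 1366| = |x + 7|·|-3x^2 + 27x - 195|.
Assume first that |x + 7| < 1, so |x| < 8. Then |-3x^2 + 27x - 195| ≤ 3·8^2 + 27·8 + 195 = 603.
Hence |(-3x^3 + 6x^2 - 6x + 1) − 1366| ≤ 603|x + 7| < eps provided |x + 7| < eps/603.
Choosing delta = min(1, eps/603) ensures both conditions, hence |(-3x^3 + 6x^2 - 6x + 1) − 1366| < eps.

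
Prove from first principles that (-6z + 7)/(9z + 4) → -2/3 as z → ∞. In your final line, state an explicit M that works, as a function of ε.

M = (29/27)/ε

Let ε > 0. We seek M > 0 such that z > M implies |(-6z + 7)/(9z + 4) + 2/3| < ε.
(-6z + 7)/(9z + 4) + 2/3 = (9(-6z + 7) − (-6)(9z + 4)) / (9(9z + 4)) = 87/(9(9z + 4)).
For z > 0 we have 9z + 4 > 9z, so |(-6z + 7)/(9z + 4) + 2/3| = 87/(9(9z + 4)) < 87/(9·9z) = (29/27)/z.
Thus |(-6z + 7)/(9z + 4) + 2/3| < ε whenever z > (29/27)/ε.
Take M = (29/27)/ε. If z > M then |(-6z + 7)/(9z + 4) + 2/3| < (29/27)/z < ε.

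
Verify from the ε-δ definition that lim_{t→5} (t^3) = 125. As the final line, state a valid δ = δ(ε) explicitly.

δ = min(1, ε/91)

Fix ε > 0. We seek δ > 0 with 0 < |t − 5| < δ ⇒ |t^3 − 125| < ε.
Factor: t^3 − 125 = (t − 5)(t^2 + 5t + 25), so |t^3 − 125| = |t − 5|·|t^2 + 5t + 25|.
Restrict δ ≤ 1. Then |t − 5| < 1 gives |t| < 6, so by the triangle inequality |t^2 + 5t + 25| ≤ 6^2 + 5·6 + 25 = 91.
Hence |t^3 − 125| ≤ 91|t − 5|, which is < ε once |t − 5| < ε/91.
Take δ = min(1, ε/91). If 0 < |t − 5| < δ then both bounds hold and |t^3 − 125| ≤ 91|t − 5| < 91·(ε/91) = ε.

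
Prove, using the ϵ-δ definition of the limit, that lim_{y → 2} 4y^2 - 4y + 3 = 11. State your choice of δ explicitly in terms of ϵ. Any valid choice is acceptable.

Let ϵ > 0 be given. We want δ > 0 such that 0 < |y − 2| < δ implies |(4y^2 - 4y + 3) − 11| < ϵ.
(4y^2 - 4y + 3) − 11 = 4y^2 - 4y - 8 = (y − 2)(4y + 4).
So |(4y^2 - 4y + 3) − 11| = |y − 2|·|4y + 4|.
Require δ ≤ 1. Then |y − 2| < 1 gives |y| < 3, and by the triangle inequality |4y + 4| ≤ 4·3 + 4 = 16.
Hence |(4y^2 - 4y + 3) − 11| ≤ 16|y − 2| < ϵ provided |y − 2| < ϵ/16.
Take δ = min(1, ϵ/16). Then 0 < |y − 2| < δ gives both |y − 2| < 1 and |y − 2| < ϵ/16, so |(4y^2 - 4y + 3) − 11| < ϵ.

δ = min(1, ϵ/16)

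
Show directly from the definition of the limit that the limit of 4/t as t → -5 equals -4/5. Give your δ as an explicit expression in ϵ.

δ = min(5/2, (25/8)ϵ)

Let ϵ > 0 be given. We seek δ > 0 such that 0 < |t + 5| < δ implies |4/t + 4/5| < ϵ.
|4/t + 4/5| = 4·|-5 − t|/(5·|t|) = 4|t + 5|/(5|t|).
Restrict δ ≤ 5/2. Then |t + 5| < 5/2 gives |t| > 5/2, so 5|t| > 25/2.
Then |4/t + 4/5| < 4|t + 5|/(25/2), which is < ϵ when |t + 5| < (25/8)ϵ.
Take δ = min(5/2, (25/8)ϵ). Then 0 < |t + 5| < δ gives both |t + 5| < 5/2 and |t + 5| < (25/8)ϵ, so |4/t + 4/5| < ϵ.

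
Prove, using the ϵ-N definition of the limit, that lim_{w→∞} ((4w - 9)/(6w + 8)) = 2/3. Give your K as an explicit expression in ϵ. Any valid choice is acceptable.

K = (43/18)/ϵ

Let ϵ > 0. We seek K > 0 such that w > K implies |(4w - 9)/(6w + 8) − (2/3)| < ϵ.
(4w - 9)/(6w + 8) − (2/3) = (6(4w - 9) − 4(6w + 8)) / (6(6w + 8)) = -86/(6(6w + 8)).
For w > 0 we have 6w + 8 > 6w, so |(4w - 9)/(6w + 8) − (2/3)| = 86/(6(6w + 8)) < 86/(6·6w) = (43/18)/w.
Thus |(4w - 9)/(6w + 8) − (2/3)| < ϵ whenever w > (43/18)/ϵ.
Take K = (43/18)/ϵ. If w > K then |(4w - 9)/(6w + 8) − (2/3)| < (43/18)/w < ϵ.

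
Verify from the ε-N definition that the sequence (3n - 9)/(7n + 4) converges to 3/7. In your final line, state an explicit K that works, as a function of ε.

K = (75/49)/ε

Fix ε > 0. For n ≥ 1, |(3n - 9)/(7n + 4) − (3/7)| = |-75|/(7(7n + 4)) = 75/(7(7n + 4)).
Since 7n + 4 ≥ 7n for n ≥ 1, this is ≤ 75/(7·7n) = (75/49)/n.
So |(3n - 9)/(7n + 4) − (3/7)| < ε whenever n > (75/49)/ε.
Take K = (75/49)/ε. If n > K then |(3n - 9)/(7n + 4) − (3/7)| ≤ (75/49)/n < ε.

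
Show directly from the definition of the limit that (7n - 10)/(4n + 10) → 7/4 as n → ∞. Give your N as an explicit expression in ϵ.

N = (55/8)/ϵ

Suppose ϵ > 0. For n ≥ 1, |(7n - 10)/(4n + 10) − (7/4)| = |-110|/(4(4n + 10)) = 110/(4(4n + 10)).
Since 4n + 10 ≥ 4n for n ≥ 1, this is ≤ 110/(4·4n) = (55/8)/n.
So |(7n - 10)/(4n + 10) − (7/4)| < ϵ whenever n > (55/8)/ϵ.
Take N = (55/8)/ϵ. If n > N then |(7n - 10)/(4n + 10) − (7/4)| ≤ (55/8)/n < ϵ.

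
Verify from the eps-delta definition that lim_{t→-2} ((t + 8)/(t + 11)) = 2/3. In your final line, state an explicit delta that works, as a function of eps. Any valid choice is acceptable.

Fix eps > 0. We want delta > 0 with 0 < |t + 2| < delta ⇒ |(t + 8)/(t + 11) − (2/3)| < eps.
Combining over a common denominator, (t + 8)/(t + 11) − (2/3) = [(t + 8)·9 − 6·(t + 11)] / [9·(t + 11)] = 3(t + 2) / (9(t + 11)).
So |(t + 8)/(t + 11) − (2/3)| = 3|t + 2| / (9·|t + 11|).
Restrict delta ≤ 9/2. Then |t + 2| < 9/2 gives |t + 11| = |(t + 2) + 9| ≥ 9 − 9/2 = 9/2.
Hence |(t + 8)/(t + 11) − (2/3)| < 3|t + 2|/(9·(9/2)) = (2/27)|t + 2|, which is < eps once |t + 2| < (27/2)eps.
Take delta = min(9/2, (27/2)eps). Then 0 < |t + 2| < delta forces both bounds, so |(t + 8)/(t + 11) − (2/3)| < eps.

delta = min(9/2, (27/2)eps)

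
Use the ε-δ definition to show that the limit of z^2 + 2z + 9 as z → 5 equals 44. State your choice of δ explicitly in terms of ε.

δ = min(1, ε/13)

Suppose ε > 0. We want δ > 0 such that 0 < |z − 5| < δ implies |(z^2 + 2z + 9) − 44| < ε.
(z^2 + 2z + 9) − 44 = z^2 + 2z - 35 = (z − 5)(z + 7).
So |(z^2 + 2z + 9) − 44| = |z − 5|·|z + 7|.
Require δ ≤ 1. Then |z − 5| < 1 gives |z| < 6, and by the triangle inequality |z + 7| ≤ 6 + 7 = 13.
Hence |(z^2 + 2z + 9) − 44| ≤ 13|z − 5| < ε provided |z − 5| < ε/13.
Choosing δ = min(1, ε/13) ensures both conditions, hence |(z^2 + 2z + 9) − 44| < ε.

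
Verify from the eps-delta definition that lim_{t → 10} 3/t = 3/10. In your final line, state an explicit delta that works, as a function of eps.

delta = min(5, (50/3)eps)

Suppose eps > 0. We seek delta > 0 such that 0 < |t − 10| < delta implies |3/t − (3/10)| < eps.
|3/t − (3/10)| = 3·|10 − t|/(10·|t|) = 3|t − 10|/(10|t|).
Require delta ≤ 5 so that |t| > 10 − 5 = 5, hence 10|t| > 50.
Then |3/t − (3/10)| < 3|t − 10|/50, which is < eps when |t − 10| < (50/3)eps.
Take delta = min(5, (50/3)eps). Then 0 < |t − 10| < delta gives both |t − 10| < 5 and |t − 10| < (50/3)eps, so |3/t − (3/10)| < eps.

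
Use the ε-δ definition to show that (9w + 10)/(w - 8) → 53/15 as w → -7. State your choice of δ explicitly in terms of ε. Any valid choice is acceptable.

Let ε > 0 be given. We want δ > 0 with 0 < |w + 7| < δ ⇒ |(9w + 10)/(w - 8) − (53/15)| < ε.
Combining over a common denominator, (9w + 10)/(w - 8) − (53/15) = [(9w + 10)·(-15) − (-53)·(w - 8)] / [(-15)·(w - 8)] = -82(w + 7) / ((-15)(w - 8)).
So |(9w + 10)/(w - 8) − (53/15)| = 82|w + 7| / (15·|w − 8|).
Restrict δ ≤ 15/2. Then |w + 7| < 15/2 gives |w − 8| = |(w + 7) + (-15)| ≥ 15 − 15/2 = 15/2.
Hence |(9w + 10)/(w - 8) − (53/15)| < 82|w + 7|/(15·(15/2)) = (164/225)|w + 7|, which is < ε once |w + 7| < (225/164)ε.
Take δ = min(15/2, (225/164)ε). Then 0 < |w + 7| < δ forces both bounds, so |(9w + 10)/(w - 8) − (53/15)| < ε.

δ = min(15/2, (225/164)ε)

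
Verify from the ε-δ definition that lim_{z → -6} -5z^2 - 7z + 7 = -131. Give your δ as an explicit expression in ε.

Let ε > 0. We want δ > 0 such that 0 < |z + 6| < δ implies |(-5z^2 - 7z + 7) + 131| < ε.
(-5z^2 - 7z + 7) + 131 = -5z^2 - 7z + 138 = (z + 6)(-5z + 23).
So |(-5z^2 - 7z + 7) + 131| = |z + 6|·|-5z + 23|.
Assume first that |z + 6| < 2, so |z| < 8. Then |-5z + 23| ≤ 5·8 + 23 = 63.
Hence |(-5z^2 - 7z + 7) + 131| ≤ 63|z + 6| < ε provided |z + 6| < ε/63.
Choosing δ = min(2, ε/63) ensures both conditions, hence |(-5z^2 - 7z + 7) + 131| < ε.

δ = min(2, ε/63)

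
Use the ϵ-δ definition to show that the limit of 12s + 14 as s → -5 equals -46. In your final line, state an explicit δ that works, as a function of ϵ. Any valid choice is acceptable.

Let ϵ > 0. We need δ > 0 so that 0 < |s + 5| < δ implies |(12s + 14) + 46| < ϵ.
Since (12s + 14) + 46 = 12(s + 5), we have |(12s + 14) + 46| = 12|s + 5|.
Thus it suffices that |s + 5| < ϵ/12.
Choosing δ = ϵ/12 gives |(12s + 14) + 46| = 12|s + 5| < ϵ whenever |s + 5| < δ.

δ = ϵ/12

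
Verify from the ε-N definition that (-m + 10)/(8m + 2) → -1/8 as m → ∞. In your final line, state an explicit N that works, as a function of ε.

N = (41/32)/ε

Suppose ε > 0. For m ≥ 1, |(-m + 10)/(8m + 2) + 1/8| = |82|/(8(8m + 2)) = 82/(8(8m + 2)).
Since 8m + 2 ≥ 8m for m ≥ 1, this is ≤ 82/(8·8m) = (41/32)/m.
So |(-m + 10)/(8m + 2) + 1/8| < ε whenever m > (41/32)/ε.
Take N = (41/32)/ε. If m > N then |(-m + 10)/(8m + 2) + 1/8| ≤ (41/32)/m < ε.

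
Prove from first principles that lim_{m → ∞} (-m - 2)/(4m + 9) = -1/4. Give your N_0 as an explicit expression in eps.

N_0 = (1/16)/eps

Fix eps > 0. For m ≥ 1, |(-m - 2)/(4m + 9) + 1/4| = |1|/(4(4m + 9)) = 1/(4(4m + 9)).
Since 4m + 9 ≥ 4m for m ≥ 1, this is ≤ 1/(4·4m) = (1/16)/m.
So |(-m - 2)/(4m + 9) + 1/4| < eps whenever m > (1/16)/eps.
Take N_0 = (1/16)/eps. If m > N_0 then |(-m - 2)/(4m + 9) + 1/4| ≤ (1/16)/m < eps.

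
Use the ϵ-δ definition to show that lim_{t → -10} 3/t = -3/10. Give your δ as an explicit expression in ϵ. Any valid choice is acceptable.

Fix ϵ > 0. We seek δ > 0 such that 0 < |t + 10| < δ implies |3/t + 3/10| < ϵ.
|3/t + 3/10| = 3·|-10 − t|/(10·|t|) = 3|t + 10|/(10|t|).
Restrict δ ≤ 5. Then |t + 10| < 5 gives |t| > 5, so 10|t| > 50.
Then |3/t + 3/10| < 3|t + 10|/50, which is < ϵ when |t + 10| < (50/3)ϵ.
Take δ = min(5, (50/3)ϵ). Then 0 < |t + 10| < δ gives both |t + 10| < 5 and |t + 10| < (50/3)ϵ, so |3/t + 3/10| < ϵ.

δ = min(5, (50/3)ϵ)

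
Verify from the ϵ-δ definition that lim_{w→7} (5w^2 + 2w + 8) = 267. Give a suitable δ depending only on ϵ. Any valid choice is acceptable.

Let ϵ > 0. We want δ > 0 such that 0 < |w − 7| < δ implies |(5w^2 + 2w + 8) − 267| < ϵ.
(5w^2 + 2w + 8) − 267 = 5w^2 + 2w - 259 = (w − 7)(5w + 37).
So |(5w^2 + 2w + 8) − 267| = |w − 7|·|5w + 37|.
Assume first that |w − 7| < 1, so |w| < 8. Then |5w + 37| ≤ 5·8 + 37 = 77.
Hence |(5w^2 + 2w + 8) − 267| ≤ 77|w − 7| < ϵ provided |w − 7| < ϵ/77.
Take δ = min(1, ϵ/77). Then 0 < |w − 7| < δ gives both |w − 7| < 1 and |w − 7| < ϵ/77, so |(5w^2 + 2w + 8) − 267| < ϵ.

δ = min(1, ϵ/77)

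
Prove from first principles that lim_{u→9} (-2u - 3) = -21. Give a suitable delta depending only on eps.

delta = eps/2

Suppose eps > 0. We need delta > 0 so that 0 < |u − 9| < delta implies |(-2u - 3) + 21| < eps.
Since (-2u - 3) + 21 = -2(u − 9), we have |(-2u - 3) + 21| = 2|u − 9|.
So 2|u − 9| < eps exactly when |u − 9| < eps/2.
Take delta = eps/2. If 0 < |u − 9| < delta then |(-2u - 3) + 21| = 2|u − 9| < 2·(eps/2) = eps.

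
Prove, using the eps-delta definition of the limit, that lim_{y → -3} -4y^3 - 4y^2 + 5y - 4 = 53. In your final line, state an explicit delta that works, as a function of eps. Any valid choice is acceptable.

Suppose eps > 0. We want delta > 0 such that 0 < |y + 3| < delta implies |(-4y^3 - 4y^2 + 5y - 4) − 53| < eps.
(-4y^3 - 4y^2 + 5y - 4) − 53 = -4y^3 - 4y^2 + 5y - 57 = (y + 3)(-4y^2 + 8y - 19).
So |(-4y^3 - 4y^2 + 5y - 4) − 53| = |y + 3|·|-4y^2 + 8y - 19|.
Assume first that |y + 3| < 2, so |y| < 5. Then |-4y^2 + 8y - 19| ≤ 4·5^2 + 8·5 + 19 = 159.
Hence |(-4y^3 - 4y^2 + 5y - 4) − 53| ≤ 159|y + 3| < eps provided |y + 3| < eps/159.
Choosing delta = min(2, eps/159) ensures both conditions, hence |(-4y^3 - 4y^2 + 5y - 4) − 53| < eps.

delta = min(2, eps/159)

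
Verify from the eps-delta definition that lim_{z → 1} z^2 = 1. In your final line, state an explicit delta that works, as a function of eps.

Suppose eps > 0. We seek delta > 0 with 0 < |z − 1| < delta ⇒ |z^2 − 1| < eps.
Factor: z^2 − 1 = (z − 1)(z + 1), so |z^2 − 1| = |z − 1|·|z + 1|.
Restrict delta ≤ 1. Then |z − 1| < 1 gives |z| < 2, so by the triangle inequality |z + 1| ≤ 2 + 1 = 3.
Hence |z^2 − 1| ≤ 3|z − 1|, which is < eps once |z − 1| < eps/3.
Take delta = min(1, eps/3). If 0 < |z − 1| < delta then both bounds hold and |z^2 − 1| ≤ 3|z − 1| < 3·(eps/3) = eps.

delta = min(1, eps/3)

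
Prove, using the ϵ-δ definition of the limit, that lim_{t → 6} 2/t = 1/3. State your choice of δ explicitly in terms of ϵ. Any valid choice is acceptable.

δ = min(3, 9ϵ)

Suppose ϵ > 0. We seek δ > 0 such that 0 < |t − 6| < δ implies |2/t − (1/3)| < ϵ.
|2/t − (1/3)| = 2·|6 − t|/(6·|t|) = 2|t − 6|/(6|t|).
Restrict δ ≤ 3. Then |t − 6| < 3 gives |t| > 3, so 6|t| > 18.
Then |2/t − (1/3)| < 2|t − 6|/18, which is < ϵ when |t − 6| < 9ϵ.
Take δ = min(3, 9ϵ). Then 0 < |t − 6| < δ gives both |t − 6| < 3 and |t − 6| < 9ϵ, so |2/t − (1/3)| < ϵ.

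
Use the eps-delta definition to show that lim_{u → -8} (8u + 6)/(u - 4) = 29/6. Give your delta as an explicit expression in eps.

delta = min(6, (36/19)eps)

Let eps > 0. We want delta > 0 with 0 < |u + 8| < delta ⇒ |(8u + 6)/(u - 4) − (29/6)| < eps.
Combining over a common denominator, (8u + 6)/(u - 4) − (29/6) = [(8u + 6)·(-12) − (-58)·(u - 4)] / [(-12)·(u - 4)] = -38(u + 8) / ((-12)(u - 4)).
So |(8u + 6)/(u - 4) − (29/6)| = 38|u + 8| / (12·|u − 4|).
Restrict delta ≤ 6. Then |u + 8| < 6 gives |u − 4| = |(u + 8) + (-12)| ≥ 12 − 6 = 6.
Hence |(8u + 6)/(u - 4) − (29/6)| < 38|u + 8|/(12·6) = (19/36)|u + 8|, which is < eps once |u + 8| < (36/19)eps.
Take delta = min(6, (36/19)eps). Then 0 < |u + 8| < delta forces both bounds, so |(8u + 6)/(u - 4) − (29/6)| < eps.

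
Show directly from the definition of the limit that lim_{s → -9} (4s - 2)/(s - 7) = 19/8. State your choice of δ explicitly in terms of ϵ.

Let ϵ > 0 be given. We want δ > 0 with 0 < |s + 9| < δ ⇒ |(4s - 2)/(s - 7) − (19/8)| < ϵ.
Combining over a common denominator, (4s - 2)/(s - 7) − (19/8) = [(4s - 2)·(-16) − (-38)·(s - 7)] / [(-16)·(s - 7)] = -26(s + 9) / ((-16)(s - 7)).
So |(4s - 2)/(s - 7) − (19/8)| = 26|s + 9| / (16·|s − 7|).
Restrict δ ≤ 8. Then |s + 9| < 8 gives |s − 7| = |(s + 9) + (-16)| ≥ 16 − 8 = 8.
Hence |(4s - 2)/(s - 7) − (19/8)| < 26|s + 9|/(16·8) = (13/64)|s + 9|, which is < ϵ once |s + 9| < (64/13)ϵ.
Take δ = min(8, (64/13)ϵ). Then 0 < |s + 9| < δ forces both bounds, so |(4s - 2)/(s - 7) − (19/8)| < ϵ.

δ = min(8, (64/13)ϵ)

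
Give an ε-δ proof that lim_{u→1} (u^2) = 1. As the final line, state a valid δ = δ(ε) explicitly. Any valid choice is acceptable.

δ = min(2, ε/4)

Suppose ε > 0. We seek δ > 0 with 0 < |u − 1| < δ ⇒ |u^2 − 1| < ε.
Factor: u^2 − 1 = (u − 1)(u + 1), so |u^2 − 1| = |u − 1|·|u + 1|.
Restrict δ ≤ 2. Then |u − 1| < 2 gives |u| < 3, so by the triangle inequality |u + 1| ≤ 3 + 1 = 4.
Hence |u^2 − 1| ≤ 4|u − 1|, which is < ε once |u − 1| < ε/4.
Take δ = min(2, ε/4). If 0 < |u − 1| < δ then both bounds hold and |u^2 − 1| ≤ 4|u − 1| < 4·(ε/4) = ε.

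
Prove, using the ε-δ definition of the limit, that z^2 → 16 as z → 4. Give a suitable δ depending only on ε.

δ = min(2, ε/10)

Fix ε > 0. We seek δ > 0 with 0 < |z − 4| < δ ⇒ |z^2 − 16| < ε.
Factor: z^2 − 16 = (z − 4)(z + 4), so |z^2 − 16| = |z − 4|·|z + 4|.
Restrict δ ≤ 2. Then |z − 4| < 2 gives |z| < 6, so by the triangle inequality |z + 4| ≤ 6 + 4 = 10.
Hence |z^2 − 16| ≤ 10|z − 4|, which is < ε once |z − 4| < ε/10.
Take δ = min(2, ε/10). If 0 < |z − 4| < δ then both bounds hold and |z^2 − 16| ≤ 10|z − 4| < 10·(ε/10) = ε.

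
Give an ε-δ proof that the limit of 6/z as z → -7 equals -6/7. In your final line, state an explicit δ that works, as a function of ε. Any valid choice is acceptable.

δ = min(7/2, (49/12)ε)

Suppose ε > 0. We seek δ > 0 such that 0 < |z + 7| < δ implies |6/z + 6/7| < ε.
|6/z + 6/7| = 6·|-7 − z|/(7·|z|) = 6|z + 7|/(7|z|).
Require δ ≤ 7/2 so that |z| > 7 − 7/2 = 7/2, hence 7|z| > 49/2.
Then |6/z + 6/7| < 6|z + 7|/(49/2), which is < ε when |z + 7| < (49/12)ε.
Take δ = min(7/2, (49/12)ε). Then 0 < |z + 7| < δ gives both |z + 7| < 7/2 and |z + 7| < (49/12)ε, so |6/z + 6/7| < ε.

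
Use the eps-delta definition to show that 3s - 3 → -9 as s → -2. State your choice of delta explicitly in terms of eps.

delta = eps/3

Let eps > 0 be given. We need delta > 0 so that 0 < |s + 2| < delta implies |(3s - 3) + 9| < eps.
Since (3s - 3) + 9 = 3(s + 2), we have |(3s - 3) + 9| = 3|s + 2|.
So 3|s + 2| < eps exactly when |s + 2| < eps/3.
Choosing delta = eps/3 gives |(3s - 3) + 9| = 3|s + 2| < eps whenever |s + 2| < delta.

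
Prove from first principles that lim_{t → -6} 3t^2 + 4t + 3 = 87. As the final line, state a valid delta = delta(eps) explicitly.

Suppose eps > 0. We want delta > 0 such that 0 < |t + 6| < delta implies |(3t^2 + 4t + 3) − 87| < eps.
(3t^2 + 4t + 3) − 87 = 3t^2 + 4t - 84 = (t + 6)(3t - 14).
So |(3t^2 + 4t + 3) − 87| = |t + 6|·|3t - 14|.
Assume first that |t + 6| < 1, so |t| < 7. Then |3t - 14| ≤ 3·7 + 14 = 35.
Hence |(3t^2 + 4t + 3) − 87| ≤ 35|t + 6| < eps provided |t + 6| < eps/35.
Choosing delta = min(1, eps/35) ensures both conditions, hence |(3t^2 + 4t + 3) − 87| < eps.

delta = min(1, eps/35)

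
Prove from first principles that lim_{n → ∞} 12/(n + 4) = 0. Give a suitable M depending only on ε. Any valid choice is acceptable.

M = 12/ε

Suppose ε > 0. For n ≥ 1, |12/(n + 4) − 0| = 12/(n + 4) ≤ 12/n.
We need 12/n < ε, i.e. n > 12/ε.
Take M = 12/ε. If n > M then |12/(n + 4)| ≤ 12/n < ε.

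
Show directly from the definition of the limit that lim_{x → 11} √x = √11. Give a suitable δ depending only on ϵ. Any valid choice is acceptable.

δ = min(11, √11·ϵ)

Fix ϵ > 0. We want δ > 0 such that 0 < |x − 11| < δ implies |√x − √11| < ϵ.
Multiplying by the conjugate, |√x − √11| = |x − 11|/(√x + √11).
Restrict δ ≤ 11 so that |x − 11| < 11 forces x > 0, and then √x + √11 > √11.
Hence |√x − √11| < |x − 11|/√11, which is < ϵ once |x − 11| < √11·ϵ.
Take δ = min(11, √11·ϵ). If 0 < |x − 11| < δ then x > 0 and |√x − √11| < |x − 11|/√11 < ϵ.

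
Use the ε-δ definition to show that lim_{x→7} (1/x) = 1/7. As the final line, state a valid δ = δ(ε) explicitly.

δ = min(7/2, (49/2)ε)

Fix ε > 0. We seek δ > 0 such that 0 < |x − 7| < δ implies |1/x − (1/7)| < ε.
|1/x − (1/7)| = |7 − x|/(7·|x|) = |x − 7|/(7|x|).
Restrict δ ≤ 7/2. Then |x − 7| < 7/2 gives |x| > 7/2, so 7|x| > 49/2.
Then |1/x − (1/7)| < |x − 7|/(49/2), which is < ε when |x − 7| < (49/2)ε.
Take δ = min(7/2, (49/2)ε). Then 0 < |x − 7| < δ gives both |x − 7| < 7/2 and |x − 7| < (49/2)ε, so |1/x − (1/7)| < ε.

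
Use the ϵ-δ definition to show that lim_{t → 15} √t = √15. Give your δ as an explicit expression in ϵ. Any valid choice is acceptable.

δ = min(15, √15·ϵ)

Suppose ϵ > 0. We want δ > 0 such that 0 < |t − 15| < δ implies |√t − √15| < ϵ.
Rationalise: √t − √15 = (t − 15)/(√t + √15), so |√t − √15| = |t − 15|/(√t + √15).
Restrict δ ≤ 15 so that |t − 15| < 15 forces t > 0, and then √t + √15 > √15.
Hence |√t − √15| < |t − 15|/√15, which is < ϵ once |t − 15| < √15·ϵ.
Take δ = min(15, √15·ϵ). If 0 < |t − 15| < δ then t > 0 and |√t − √15| < |t − 15|/√15 < ϵ.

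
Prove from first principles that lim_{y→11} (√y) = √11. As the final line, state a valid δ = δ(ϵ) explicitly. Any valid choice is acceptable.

Suppose ϵ > 0. We want δ > 0 such that 0 < |y − 11| < δ implies |√y − √11| < ϵ.
Rationalise: √y − √11 = (y − 11)/(√y + √11), so |√y − √11| = |y − 11|/(√y + √11).
Restrict δ ≤ 11 so that |y − 11| < 11 forces y > 0, and then √y + √11 > √11.
Hence |√y − √11| < |y − 11|/√11, which is < ϵ once |y − 11| < √11·ϵ.
Take δ = min(11, √11·ϵ). If 0 < |y − 11| < δ then y > 0 and |√y − √11| < |y − 11|/√11 < ϵ.

δ = min(11, √11·ϵ)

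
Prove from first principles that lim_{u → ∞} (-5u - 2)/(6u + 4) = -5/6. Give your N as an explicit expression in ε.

Let ε > 0. We seek N > 0 such that u > N implies |(-5u - 2)/(6u + 4) + 5/6| < ε.
(-5u - 2)/(6u + 4) + 5/6 = (6(-5u - 2) − (-5)(6u + 4)) / (6(6u + 4)) = 8/(6(6u + 4)).
For u > 0 we have 6u + 4 > 6u, so |(-5u - 2)/(6u + 4) + 5/6| = 8/(6(6u + 4)) < 8/(6·6u) = (2/9)/u.
Thus |(-5u - 2)/(6u + 4) + 5/6| < ε whenever u > (2/9)/ε.
Take N = (2/9)/ε. If u > N then |(-5u - 2)/(6u + 4) + 5/6| < (2/9)/u < ε.

N = (2/9)/ε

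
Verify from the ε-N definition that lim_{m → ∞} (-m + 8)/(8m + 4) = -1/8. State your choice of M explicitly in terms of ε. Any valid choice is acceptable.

Fix ε > 0. For m ≥ 1, |(-m + 8)/(8m + 4) + 1/8| = |68|/(8(8m + 4)) = 68/(8(8m + 4)).
Since 8m + 4 ≥ 8m for m ≥ 1, this is ≤ 68/(8·8m) = (17/16)/m.
So |(-m + 8)/(8m + 4) + 1/8| < ε whenever m > (17/16)/ε.
Take M = (17/16)/ε. If m > M then |(-m + 8)/(8m + 4) + 1/8| ≤ (17/16)/m < ε.

M = (17/16)/ε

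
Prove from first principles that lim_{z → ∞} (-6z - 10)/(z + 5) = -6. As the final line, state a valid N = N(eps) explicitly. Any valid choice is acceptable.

N = 20/eps

Fix eps > 0. We seek N > 0 such that z > N implies |(-6z - 10)/(z + 5) + 6| < eps.
(-6z - 10)/(z + 5) + 6 = ((-6z - 10) − (-6)(z + 5)) / ((z + 5)) = 20/((z + 5)).
For z > 0 we have z + 5 > z, so |(-6z - 10)/(z + 5) + 6| = 20/((z + 5)) < 20/(z) = 20/z.
Thus |(-6z - 10)/(z + 5) + 6| < eps whenever z > 20/eps.
Take N = 20/eps. If z > N then |(-6z - 10)/(z + 5) + 6| < 20/z < eps.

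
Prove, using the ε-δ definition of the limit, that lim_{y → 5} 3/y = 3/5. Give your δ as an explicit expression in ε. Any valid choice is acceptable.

δ = min(5/2, (25/6)ε)

Let ε > 0. We seek δ > 0 such that 0 < |y − 5| < δ implies |3/y − (3/5)| < ε.
|3/y − (3/5)| = 3·|5 − y|/(5·|y|) = 3|y − 5|/(5|y|).
Restrict δ ≤ 5/2. Then |y − 5| < 5/2 gives |y| > 5/2, so 5|y| > 25/2.
Then |3/y − (3/5)| < 3|y − 5|/(25/2), which is < ε when |y − 5| < (25/6)ε.
Take δ = min(5/2, (25/6)ε). Then 0 < |y − 5| < δ gives both |y − 5| < 5/2 and |y − 5| < (25/6)ε, so |3/y − (3/5)| < ε.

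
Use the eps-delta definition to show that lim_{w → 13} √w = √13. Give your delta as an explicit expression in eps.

Suppose eps > 0. We want delta > 0 such that 0 < |w − 13| < delta implies |√w − √13| < eps.
Rationalise: √w − √13 = (w − 13)/(√w + √13), so |√w − √13| = |w − 13|/(√w + √13).
Restrict delta ≤ 13 so that |w − 13| < 13 forces w > 0, and then √w + √13 > √13.
Hence |√w − √13| < |w − 13|/√13, which is < eps once |w − 13| < √13·eps.
Take delta = min(13, √13·eps). If 0 < |w − 13| < delta then w > 0 and |√w − √13| < |w − 13|/√13 < eps.

delta = min(13, √13·eps)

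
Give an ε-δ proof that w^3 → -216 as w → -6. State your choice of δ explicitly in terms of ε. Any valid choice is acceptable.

Let ε > 0. We seek δ > 0 with 0 < |w + 6| < δ ⇒ |w^3 + 216| < ε.
Factor: w^3 + 216 = (w + 6)(w^2 - 6w + 36), so |w^3 + 216| = |w + 6|·|w^2 - 6w + 36|.
Impose δ ≤ 2 so that |w| < 8; then |w^2 - 6w + 36| ≤ 148.
Hence |w^3 + 216| ≤ 148|w + 6|, which is < ε once |w + 6| < ε/148.
Take δ = min(2, ε/148). If 0 < |w + 6| < δ then both bounds hold and |w^3 + 216| ≤ 148|w + 6| < 148·(ε/148) = ε.

δ = min(2, ε/148)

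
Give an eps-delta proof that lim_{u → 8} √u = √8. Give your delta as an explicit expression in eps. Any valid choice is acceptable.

delta = min(8, √8·eps)

Suppose eps > 0. We want delta > 0 such that 0 < |u − 8| < delta implies |√u − √8| < eps.
Multiplying by the conjugate, |√u − √8| = |u − 8|/(√u + √8).
Restrict delta ≤ 8 so that |u − 8| < 8 forces u > 0, and then √u + √8 > √8.
Hence |√u − √8| < |u − 8|/√8, which is < eps once |u − 8| < √8·eps.
Take delta = min(8, √8·eps). If 0 < |u − 8| < delta then u > 0 and |√u − √8| < |u − 8|/√8 < eps.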